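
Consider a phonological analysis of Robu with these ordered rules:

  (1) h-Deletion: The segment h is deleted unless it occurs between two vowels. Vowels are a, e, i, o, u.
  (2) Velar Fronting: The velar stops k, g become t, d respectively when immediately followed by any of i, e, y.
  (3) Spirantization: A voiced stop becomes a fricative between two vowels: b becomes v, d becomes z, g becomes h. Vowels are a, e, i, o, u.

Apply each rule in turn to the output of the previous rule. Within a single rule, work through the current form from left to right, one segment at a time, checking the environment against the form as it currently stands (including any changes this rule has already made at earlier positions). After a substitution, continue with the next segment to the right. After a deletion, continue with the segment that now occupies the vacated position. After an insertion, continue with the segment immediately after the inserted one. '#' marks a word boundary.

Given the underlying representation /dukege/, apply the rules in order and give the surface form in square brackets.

(1) h-Deletion: no change — [dukege]
(2) Velar Fronting: [dukege] → [dutede]
(3) Spirantization: [dutede] → [duteze]

[duteze]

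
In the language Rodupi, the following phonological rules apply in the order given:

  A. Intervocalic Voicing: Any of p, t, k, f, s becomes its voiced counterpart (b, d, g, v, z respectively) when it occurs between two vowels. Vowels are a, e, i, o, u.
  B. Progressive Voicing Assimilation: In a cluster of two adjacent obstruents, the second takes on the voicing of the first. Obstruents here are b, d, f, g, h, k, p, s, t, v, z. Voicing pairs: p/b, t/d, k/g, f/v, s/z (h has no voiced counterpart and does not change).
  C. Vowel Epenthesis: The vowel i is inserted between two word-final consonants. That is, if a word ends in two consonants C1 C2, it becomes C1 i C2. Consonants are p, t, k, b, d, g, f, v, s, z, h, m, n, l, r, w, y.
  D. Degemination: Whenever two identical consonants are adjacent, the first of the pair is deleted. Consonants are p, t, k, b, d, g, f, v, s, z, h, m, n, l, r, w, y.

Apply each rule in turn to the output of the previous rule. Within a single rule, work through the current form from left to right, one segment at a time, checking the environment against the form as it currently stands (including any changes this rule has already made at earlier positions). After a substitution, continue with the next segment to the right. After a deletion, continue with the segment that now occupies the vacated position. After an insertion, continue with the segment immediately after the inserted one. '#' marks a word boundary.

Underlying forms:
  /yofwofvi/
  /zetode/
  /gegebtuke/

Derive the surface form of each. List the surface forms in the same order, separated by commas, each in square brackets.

/yofwofvi/:
  A Intervocalic Voicing: no change — [yofwofvi]
  B Progressive Voicing Assimilation: [yofwofvi] → [yofwoffi]
  C Vowel Epenthesis: no change — [yofwoffi]
  D Degemination: [yofwoffi] → [yofwofi]
/zetode/:
  A Intervocalic Voicing: [zetode] → [zedode]
  B Progressive Voicing Assimilation: no change — [zedode]
  C Vowel Epenthesis: no change — [zedode]
  D Degemination: no change — [zedode]
/gegebtuke/:
  A Intervocalic Voicing: [gegebtuke] → [gegebtuge]
  B Progressive Voicing Assimilation: [gegebtuge] → [gegebduge]
  C Vowel Epenthesis: no change — [gegebduge]
  D Degemination: no change — [gegebduge]

[yofwofi], [zedode], [gegebduge]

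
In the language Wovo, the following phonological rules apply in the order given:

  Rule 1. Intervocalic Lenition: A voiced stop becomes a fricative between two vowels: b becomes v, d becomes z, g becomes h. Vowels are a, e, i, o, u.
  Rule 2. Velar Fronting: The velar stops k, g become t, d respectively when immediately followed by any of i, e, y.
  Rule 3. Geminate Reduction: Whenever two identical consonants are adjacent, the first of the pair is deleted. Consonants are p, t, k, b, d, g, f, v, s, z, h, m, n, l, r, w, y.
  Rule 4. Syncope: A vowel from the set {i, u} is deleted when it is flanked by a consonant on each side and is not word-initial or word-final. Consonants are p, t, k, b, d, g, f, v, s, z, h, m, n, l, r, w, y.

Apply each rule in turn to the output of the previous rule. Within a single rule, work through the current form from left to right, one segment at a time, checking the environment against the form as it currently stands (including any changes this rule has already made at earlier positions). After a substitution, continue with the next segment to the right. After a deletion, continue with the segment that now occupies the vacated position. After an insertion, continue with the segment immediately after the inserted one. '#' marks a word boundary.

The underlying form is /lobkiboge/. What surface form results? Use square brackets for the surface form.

[lobtvohe]

Rule 1 Intervocalic Lenition: [lobkiboge] → [lobkivohe]
Rule 2 Velar Fronting: [lobkivohe] → [lobtivohe]
Rule 3 Geminate Reduction: no change — [lobtivohe]
Rule 4 Syncope: [lobtivohe] → [lobtvohe]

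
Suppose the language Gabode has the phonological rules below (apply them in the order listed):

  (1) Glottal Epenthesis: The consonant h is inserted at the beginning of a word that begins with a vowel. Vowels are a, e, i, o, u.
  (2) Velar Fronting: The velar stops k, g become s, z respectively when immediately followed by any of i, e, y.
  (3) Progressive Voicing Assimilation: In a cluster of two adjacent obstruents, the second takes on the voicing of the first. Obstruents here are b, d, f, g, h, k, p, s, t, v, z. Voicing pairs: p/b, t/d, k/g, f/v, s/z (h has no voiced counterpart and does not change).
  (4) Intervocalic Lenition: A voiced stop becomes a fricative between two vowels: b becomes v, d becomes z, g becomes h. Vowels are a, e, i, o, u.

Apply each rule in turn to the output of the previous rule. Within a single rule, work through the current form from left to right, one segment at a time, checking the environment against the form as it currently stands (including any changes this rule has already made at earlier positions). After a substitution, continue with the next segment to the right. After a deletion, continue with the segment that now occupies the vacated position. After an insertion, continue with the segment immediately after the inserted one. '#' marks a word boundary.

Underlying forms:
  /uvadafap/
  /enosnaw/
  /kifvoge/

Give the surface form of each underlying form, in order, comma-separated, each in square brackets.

/uvadafap/:
  (1) Glottal Epenthesis: [uvadafap] → [huvadafap]
  (2) Velar Fronting: no change — [huvadafap]
  (3) Progressive Voicing Assimilation: no change — [huvadafap]
  (4) Intervocalic Lenition: [huvadafap] → [huvazafap]
/enosnaw/:
  (1) Glottal Epenthesis: [enosnaw] → [henosnaw]
  (2) Velar Fronting: no change — [henosnaw]
  (3) Progressive Voicing Assimilation: no change — [henosnaw]
  (4) Intervocalic Lenition: no change — [henosnaw]
/kifvoge/:
  (1) Glottal Epenthesis: no change — [kifvoge]
  (2) Velar Fronting: [kifvoge] → [sifvoze]
  (3) Progressive Voicing Assimilation: [sifvoze] → [siffoze]
  (4) Intervocalic Lenition: no change — [siffoze]

[huvazafap], [henosnaw], [siffoze]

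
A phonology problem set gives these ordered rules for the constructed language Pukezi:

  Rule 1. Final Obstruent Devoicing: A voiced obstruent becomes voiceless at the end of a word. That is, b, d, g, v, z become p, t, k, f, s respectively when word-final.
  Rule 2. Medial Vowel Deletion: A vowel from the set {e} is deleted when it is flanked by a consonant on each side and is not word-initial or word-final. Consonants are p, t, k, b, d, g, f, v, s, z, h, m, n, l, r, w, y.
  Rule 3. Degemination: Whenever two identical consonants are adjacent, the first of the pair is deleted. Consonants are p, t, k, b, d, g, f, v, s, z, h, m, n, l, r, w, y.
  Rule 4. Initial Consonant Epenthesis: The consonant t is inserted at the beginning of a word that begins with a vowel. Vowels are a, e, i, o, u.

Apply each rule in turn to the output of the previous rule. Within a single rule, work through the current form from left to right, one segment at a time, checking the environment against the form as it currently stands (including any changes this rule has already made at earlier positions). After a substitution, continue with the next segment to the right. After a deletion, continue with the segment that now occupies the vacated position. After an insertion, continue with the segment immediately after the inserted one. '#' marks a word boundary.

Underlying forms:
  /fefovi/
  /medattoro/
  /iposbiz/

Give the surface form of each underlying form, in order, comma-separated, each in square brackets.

[fovi], [mdatoro], [tiposbis]

/fefovi/:
  Rule 1 Final Obstruent Devoicing: no change — [fefovi]
  Rule 2 Medial Vowel Deletion: [fefovi] → [ffovi]
  Rule 3 Degemination: [ffovi] → [fovi]
  Rule 4 Initial Consonant Epenthesis: no change — [fovi]
/medattoro/:
  Rule 1 Final Obstruent Devoicing: no change — [medattoro]
  Rule 2 Medial Vowel Deletion: [medattoro] → [mdattoro]
  Rule 3 Degemination: [mdattoro] → [mdatoro]
  Rule 4 Initial Consonant Epenthesis: no change — [mdatoro]
/iposbiz/:
  Rule 1 Final Obstruent Devoicing: [iposbiz] → [iposbis]
  Rule 2 Medial Vowel Deletion: no change — [iposbis]
  Rule 3 Degemination: no change — [iposbis]
  Rule 4 Initial Consonant Epenthesis: [iposbis] → [tiposbis]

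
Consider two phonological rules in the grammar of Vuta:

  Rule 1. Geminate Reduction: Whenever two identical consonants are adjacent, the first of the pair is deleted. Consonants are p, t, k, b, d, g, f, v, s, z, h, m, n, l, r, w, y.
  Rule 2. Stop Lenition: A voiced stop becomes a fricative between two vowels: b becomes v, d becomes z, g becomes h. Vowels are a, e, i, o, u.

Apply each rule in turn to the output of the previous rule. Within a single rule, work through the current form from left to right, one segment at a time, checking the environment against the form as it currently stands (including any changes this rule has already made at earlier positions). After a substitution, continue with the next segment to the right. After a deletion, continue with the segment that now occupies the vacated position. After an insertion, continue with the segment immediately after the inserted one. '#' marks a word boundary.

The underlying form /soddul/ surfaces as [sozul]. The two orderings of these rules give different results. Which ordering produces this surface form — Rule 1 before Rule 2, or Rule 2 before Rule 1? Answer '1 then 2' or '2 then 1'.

Order 1 then 2:
  1 Geminate Reduction: [soddul] → [sodul]
  2 Stop Lenition: [sodul] → [sozul]
  result: [sozul]
Order 2 then 1:
  2 Stop Lenition: no change — [soddul]
  1 Geminate Reduction: [soddul] → [sodul]
  result: [sodul]

1 then 2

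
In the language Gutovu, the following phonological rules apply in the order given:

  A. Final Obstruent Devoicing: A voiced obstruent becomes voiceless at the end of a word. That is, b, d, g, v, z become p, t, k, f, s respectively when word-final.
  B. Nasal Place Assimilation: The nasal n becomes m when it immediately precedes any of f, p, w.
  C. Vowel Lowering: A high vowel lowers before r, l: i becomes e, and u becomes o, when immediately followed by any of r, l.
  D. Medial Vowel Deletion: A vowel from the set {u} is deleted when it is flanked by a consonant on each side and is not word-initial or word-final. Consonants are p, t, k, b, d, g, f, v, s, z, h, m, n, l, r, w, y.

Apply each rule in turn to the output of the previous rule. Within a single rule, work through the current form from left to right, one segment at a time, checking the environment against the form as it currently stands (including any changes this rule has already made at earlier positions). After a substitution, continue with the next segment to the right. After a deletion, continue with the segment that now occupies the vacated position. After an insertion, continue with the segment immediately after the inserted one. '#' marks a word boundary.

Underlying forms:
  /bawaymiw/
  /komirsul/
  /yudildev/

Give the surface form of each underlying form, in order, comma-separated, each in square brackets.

/bawaymiw/:
  A Final Obstruent Devoicing: no change — [bawaymiw]
  B Nasal Place Assimilation: no change — [bawaymiw]
  C Vowel Lowering: no change — [bawaymiw]
  D Medial Vowel Deletion: no change — [bawaymiw]
/komirsul/:
  A Final Obstruent Devoicing: no change — [komirsul]
  B Nasal Place Assimilation: no change — [komirsul]
  C Vowel Lowering: [komirsul] → [komersol]
  D Medial Vowel Deletion: no change — [komersol]
/yudildev/:
  A Final Obstruent Devoicing: [yudildev] → [yudildef]
  B Nasal Place Assimilation: no change — [yudildef]
  C Vowel Lowering: [yudildef] → [yudeldef]
  D Medial Vowel Deletion: [yudeldef] → [ydeldef]

[bawaymiw], [komersol], [ydeldef]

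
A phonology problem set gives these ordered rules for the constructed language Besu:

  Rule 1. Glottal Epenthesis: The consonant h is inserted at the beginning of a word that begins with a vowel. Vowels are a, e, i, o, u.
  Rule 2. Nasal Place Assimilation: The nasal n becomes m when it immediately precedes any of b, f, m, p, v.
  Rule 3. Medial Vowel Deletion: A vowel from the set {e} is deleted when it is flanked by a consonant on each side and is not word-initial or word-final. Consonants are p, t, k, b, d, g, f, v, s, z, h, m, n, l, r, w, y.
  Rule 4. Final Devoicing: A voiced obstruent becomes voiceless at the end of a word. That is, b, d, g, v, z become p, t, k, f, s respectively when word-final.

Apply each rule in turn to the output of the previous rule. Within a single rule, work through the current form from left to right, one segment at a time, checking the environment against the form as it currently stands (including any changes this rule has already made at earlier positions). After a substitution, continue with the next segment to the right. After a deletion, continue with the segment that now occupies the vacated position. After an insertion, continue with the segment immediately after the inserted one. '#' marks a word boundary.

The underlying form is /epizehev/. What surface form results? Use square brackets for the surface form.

[hpizhf]

Rule 1 Glottal Epenthesis: [epizehev] → [hepizehev]
Rule 2 Nasal Place Assimilation: no change — [hepizehev]
Rule 3 Medial Vowel Deletion: [hepizehev] → [hpizhv]
Rule 4 Final Devoicing: [hpizhv] → [hpizhf]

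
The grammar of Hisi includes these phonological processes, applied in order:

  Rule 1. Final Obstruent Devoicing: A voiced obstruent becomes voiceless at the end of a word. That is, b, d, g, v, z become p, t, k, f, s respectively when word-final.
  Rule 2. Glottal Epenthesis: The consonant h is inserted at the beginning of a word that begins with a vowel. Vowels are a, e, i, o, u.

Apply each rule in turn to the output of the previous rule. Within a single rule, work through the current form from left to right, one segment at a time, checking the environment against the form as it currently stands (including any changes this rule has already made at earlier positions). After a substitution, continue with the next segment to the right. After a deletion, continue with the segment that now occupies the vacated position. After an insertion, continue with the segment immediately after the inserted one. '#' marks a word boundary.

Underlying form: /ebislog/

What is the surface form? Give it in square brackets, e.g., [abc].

Rule 1 Final Obstruent Devoicing: [ebislog] → [ebislok]
Rule 2 Glottal Epenthesis: [ebislok] → [hebislok]

[hebislok]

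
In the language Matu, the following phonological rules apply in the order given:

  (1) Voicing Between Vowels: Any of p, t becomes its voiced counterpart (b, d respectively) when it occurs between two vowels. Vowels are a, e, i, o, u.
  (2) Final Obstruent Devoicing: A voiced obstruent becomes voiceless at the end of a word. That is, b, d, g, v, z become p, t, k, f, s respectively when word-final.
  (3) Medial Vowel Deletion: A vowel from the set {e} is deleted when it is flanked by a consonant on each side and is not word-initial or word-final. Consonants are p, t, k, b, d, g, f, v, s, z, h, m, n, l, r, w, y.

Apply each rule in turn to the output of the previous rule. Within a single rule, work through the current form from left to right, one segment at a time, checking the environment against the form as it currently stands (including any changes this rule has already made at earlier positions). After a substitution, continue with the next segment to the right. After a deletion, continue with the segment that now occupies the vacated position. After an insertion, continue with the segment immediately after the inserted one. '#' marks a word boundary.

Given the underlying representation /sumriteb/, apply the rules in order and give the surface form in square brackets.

[sumridp]

(1) Voicing Between Vowels: [sumriteb] → [sumrideb]
(2) Final Obstruent Devoicing: [sumrideb] → [sumridep]
(3) Medial Vowel Deletion: [sumridep] → [sumridp]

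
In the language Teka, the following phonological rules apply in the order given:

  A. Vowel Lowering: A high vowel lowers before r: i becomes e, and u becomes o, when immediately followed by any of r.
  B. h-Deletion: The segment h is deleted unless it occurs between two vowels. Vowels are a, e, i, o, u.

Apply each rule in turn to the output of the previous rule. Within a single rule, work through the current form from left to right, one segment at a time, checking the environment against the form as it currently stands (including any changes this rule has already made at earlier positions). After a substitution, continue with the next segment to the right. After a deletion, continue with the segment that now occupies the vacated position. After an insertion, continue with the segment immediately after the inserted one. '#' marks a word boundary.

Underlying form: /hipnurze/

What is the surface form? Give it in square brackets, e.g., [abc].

A Vowel Lowering: [hipnurze] → [hipnorze]
B h-Deletion: [hipnorze] → [ipnorze]

[ipnorze]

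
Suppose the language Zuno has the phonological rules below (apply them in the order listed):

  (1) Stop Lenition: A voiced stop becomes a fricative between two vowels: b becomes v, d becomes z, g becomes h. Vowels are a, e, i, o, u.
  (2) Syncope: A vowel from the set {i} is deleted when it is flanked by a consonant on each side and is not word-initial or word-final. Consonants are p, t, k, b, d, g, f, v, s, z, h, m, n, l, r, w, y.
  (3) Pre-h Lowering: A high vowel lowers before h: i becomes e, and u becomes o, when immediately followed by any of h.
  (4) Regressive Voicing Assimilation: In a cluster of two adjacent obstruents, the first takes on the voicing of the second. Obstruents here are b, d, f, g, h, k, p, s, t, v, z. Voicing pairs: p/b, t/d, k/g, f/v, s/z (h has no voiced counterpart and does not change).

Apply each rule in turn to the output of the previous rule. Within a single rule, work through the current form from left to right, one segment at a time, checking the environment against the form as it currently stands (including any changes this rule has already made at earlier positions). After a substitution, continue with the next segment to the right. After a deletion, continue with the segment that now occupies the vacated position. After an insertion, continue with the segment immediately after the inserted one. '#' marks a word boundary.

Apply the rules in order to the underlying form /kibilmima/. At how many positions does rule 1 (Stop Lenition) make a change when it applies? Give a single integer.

1

(1) Stop Lenition: [kibilmima] → [kivilmima]
(2) Syncope: [kivilmima] → [kvlmma]
(3) Pre-h Lowering: no change — [kvlmma]
(4) Regressive Voicing Assimilation: [kvlmma] → [gvlmma]
Rule 1 changed 1 position(s).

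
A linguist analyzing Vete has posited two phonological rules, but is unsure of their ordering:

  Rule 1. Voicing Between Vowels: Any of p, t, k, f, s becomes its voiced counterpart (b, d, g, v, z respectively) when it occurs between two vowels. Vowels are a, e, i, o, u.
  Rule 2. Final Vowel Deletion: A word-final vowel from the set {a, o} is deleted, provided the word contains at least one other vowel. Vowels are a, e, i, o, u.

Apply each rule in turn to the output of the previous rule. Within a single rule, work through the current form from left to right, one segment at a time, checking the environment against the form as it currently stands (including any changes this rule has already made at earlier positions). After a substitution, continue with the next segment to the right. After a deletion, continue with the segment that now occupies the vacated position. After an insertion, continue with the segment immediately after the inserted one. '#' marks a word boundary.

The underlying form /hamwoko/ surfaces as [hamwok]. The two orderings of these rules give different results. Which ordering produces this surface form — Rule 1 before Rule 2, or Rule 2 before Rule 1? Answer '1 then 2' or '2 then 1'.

2 then 1

Order 1 then 2:
  1 Voicing Between Vowels: [hamwoko] → [hamwogo]
  2 Final Vowel Deletion: [hamwogo] → [hamwog]
  result: [hamwog]
Order 2 then 1:
  2 Final Vowel Deletion: [hamwoko] → [hamwok]
  1 Voicing Between Vowels: no change — [hamwok]
  result: [hamwok]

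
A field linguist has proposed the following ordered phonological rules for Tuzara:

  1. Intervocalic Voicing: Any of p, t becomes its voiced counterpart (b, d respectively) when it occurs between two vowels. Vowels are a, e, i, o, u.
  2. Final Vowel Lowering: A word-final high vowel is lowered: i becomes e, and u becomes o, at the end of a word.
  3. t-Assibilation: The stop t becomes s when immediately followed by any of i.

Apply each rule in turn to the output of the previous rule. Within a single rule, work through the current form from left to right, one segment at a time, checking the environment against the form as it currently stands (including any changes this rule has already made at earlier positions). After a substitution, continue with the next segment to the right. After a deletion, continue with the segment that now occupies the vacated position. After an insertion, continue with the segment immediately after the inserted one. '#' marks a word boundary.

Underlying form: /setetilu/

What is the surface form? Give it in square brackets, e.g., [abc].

1 Intervocalic Voicing: [setetilu] → [sededilu]
2 Final Vowel Lowering: [sededilu] → [sededilo]
3 t-Assibilation: no change — [sededilo]

[sededilo]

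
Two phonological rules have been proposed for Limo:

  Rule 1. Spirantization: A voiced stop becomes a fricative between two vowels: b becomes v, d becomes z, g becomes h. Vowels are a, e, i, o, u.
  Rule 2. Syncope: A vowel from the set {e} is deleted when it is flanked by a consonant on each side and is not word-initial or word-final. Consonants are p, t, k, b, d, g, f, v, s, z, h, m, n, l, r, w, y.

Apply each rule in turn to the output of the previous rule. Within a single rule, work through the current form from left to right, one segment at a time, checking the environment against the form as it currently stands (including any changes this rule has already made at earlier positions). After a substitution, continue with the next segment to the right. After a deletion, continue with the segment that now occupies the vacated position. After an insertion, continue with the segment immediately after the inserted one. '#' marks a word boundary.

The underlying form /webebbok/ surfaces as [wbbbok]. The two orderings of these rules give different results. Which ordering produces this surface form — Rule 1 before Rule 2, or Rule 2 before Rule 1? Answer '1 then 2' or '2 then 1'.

2 then 1

Order 1 then 2:
  1 Spirantization: [webebbok] → [wevebbok]
  2 Syncope: [wevebbok] → [wvbbok]
  result: [wvbbok]
Order 2 then 1:
  2 Syncope: [webebbok] → [wbbbok]
  1 Spirantization: no change — [wbbbok]
  result: [wbbbok]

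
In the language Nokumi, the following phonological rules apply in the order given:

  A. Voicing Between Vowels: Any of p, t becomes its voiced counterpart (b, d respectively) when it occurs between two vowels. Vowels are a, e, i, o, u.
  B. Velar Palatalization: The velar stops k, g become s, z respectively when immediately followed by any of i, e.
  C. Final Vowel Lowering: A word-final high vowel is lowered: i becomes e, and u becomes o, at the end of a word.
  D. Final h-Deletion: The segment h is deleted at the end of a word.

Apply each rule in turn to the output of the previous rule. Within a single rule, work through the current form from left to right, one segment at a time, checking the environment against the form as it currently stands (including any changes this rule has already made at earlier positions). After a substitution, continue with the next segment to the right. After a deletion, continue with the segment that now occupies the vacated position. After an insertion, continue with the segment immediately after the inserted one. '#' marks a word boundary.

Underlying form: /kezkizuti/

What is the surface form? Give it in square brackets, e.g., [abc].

A Voicing Between Vowels: [kezkizuti] → [kezkizudi]
B Velar Palatalization: [kezkizudi] → [sezsizudi]
C Final Vowel Lowering: [sezsizudi] → [sezsizude]
D Final h-Deletion: no change — [sezsizude]

[sezsizude]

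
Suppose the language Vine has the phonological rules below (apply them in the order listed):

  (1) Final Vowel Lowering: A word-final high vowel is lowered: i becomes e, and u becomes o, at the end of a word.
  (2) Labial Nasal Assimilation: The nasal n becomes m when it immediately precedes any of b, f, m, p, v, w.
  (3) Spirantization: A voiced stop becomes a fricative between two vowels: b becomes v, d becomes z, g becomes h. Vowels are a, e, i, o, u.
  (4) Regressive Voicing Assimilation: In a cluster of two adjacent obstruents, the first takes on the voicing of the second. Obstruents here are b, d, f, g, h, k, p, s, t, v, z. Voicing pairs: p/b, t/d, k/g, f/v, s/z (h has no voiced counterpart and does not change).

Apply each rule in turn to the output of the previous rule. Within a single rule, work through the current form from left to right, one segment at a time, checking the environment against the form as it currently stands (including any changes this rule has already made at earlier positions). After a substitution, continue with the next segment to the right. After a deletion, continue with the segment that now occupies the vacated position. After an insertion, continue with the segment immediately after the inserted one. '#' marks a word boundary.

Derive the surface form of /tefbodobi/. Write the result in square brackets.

(1) Final Vowel Lowering: [tefbodobi] → [tefbodobe]
(2) Labial Nasal Assimilation: no change — [tefbodobe]
(3) Spirantization: [tefbodobe] → [tefbozove]
(4) Regressive Voicing Assimilation: [tefbozove] → [tevbozove]

[tevbozove]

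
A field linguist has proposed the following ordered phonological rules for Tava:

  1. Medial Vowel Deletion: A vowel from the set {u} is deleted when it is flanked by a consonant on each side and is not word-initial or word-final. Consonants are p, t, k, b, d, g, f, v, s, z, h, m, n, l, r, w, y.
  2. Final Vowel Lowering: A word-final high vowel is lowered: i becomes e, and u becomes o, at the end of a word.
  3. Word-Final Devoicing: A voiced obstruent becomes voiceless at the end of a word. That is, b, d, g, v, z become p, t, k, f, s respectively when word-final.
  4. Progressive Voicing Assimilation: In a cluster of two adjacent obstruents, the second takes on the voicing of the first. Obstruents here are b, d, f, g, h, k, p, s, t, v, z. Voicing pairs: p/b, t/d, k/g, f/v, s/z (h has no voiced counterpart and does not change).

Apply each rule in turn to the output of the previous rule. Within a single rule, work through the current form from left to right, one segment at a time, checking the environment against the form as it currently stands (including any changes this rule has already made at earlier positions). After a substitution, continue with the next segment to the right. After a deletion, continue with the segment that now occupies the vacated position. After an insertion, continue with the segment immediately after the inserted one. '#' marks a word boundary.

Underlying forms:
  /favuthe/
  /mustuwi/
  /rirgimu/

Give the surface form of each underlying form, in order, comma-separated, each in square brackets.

/favuthe/:
  1 Medial Vowel Deletion: [favuthe] → [favthe]
  2 Final Vowel Lowering: no change — [favthe]
  3 Word-Final Devoicing: no change — [favthe]
  4 Progressive Voicing Assimilation: [favthe] → [favdhe]
/mustuwi/:
  1 Medial Vowel Deletion: [mustuwi] → [mstwi]
  2 Final Vowel Lowering: [mstwi] → [mstwe]
  3 Word-Final Devoicing: no change — [mstwe]
  4 Progressive Voicing Assimilation: no change — [mstwe]
/rirgimu/:
  1 Medial Vowel Deletion: no change — [rirgimu]
  2 Final Vowel Lowering: [rirgimu] → [rirgimo]
  3 Word-Final Devoicing: no change — [rirgimo]
  4 Progressive Voicing Assimilation: no change — [rirgimo]

[favdhe], [mstwe], [rirgimo]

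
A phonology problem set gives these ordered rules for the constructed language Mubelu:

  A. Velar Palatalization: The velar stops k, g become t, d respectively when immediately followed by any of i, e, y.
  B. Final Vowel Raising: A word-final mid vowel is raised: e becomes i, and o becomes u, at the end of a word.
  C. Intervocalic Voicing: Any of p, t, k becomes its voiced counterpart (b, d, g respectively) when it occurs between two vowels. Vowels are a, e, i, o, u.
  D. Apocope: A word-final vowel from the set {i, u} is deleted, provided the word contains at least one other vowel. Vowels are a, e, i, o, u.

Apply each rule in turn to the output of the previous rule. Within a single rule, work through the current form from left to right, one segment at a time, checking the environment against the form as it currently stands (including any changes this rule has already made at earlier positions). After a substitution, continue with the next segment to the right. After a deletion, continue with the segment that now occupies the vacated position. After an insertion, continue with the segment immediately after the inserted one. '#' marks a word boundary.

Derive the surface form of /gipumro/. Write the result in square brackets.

A Velar Palatalization: [gipumro] → [dipumro]
B Final Vowel Raising: [dipumro] → [dipumru]
C Intervocalic Voicing: [dipumru] → [dibumru]
D Apocope: [dibumru] → [dibumr]

[dibumr]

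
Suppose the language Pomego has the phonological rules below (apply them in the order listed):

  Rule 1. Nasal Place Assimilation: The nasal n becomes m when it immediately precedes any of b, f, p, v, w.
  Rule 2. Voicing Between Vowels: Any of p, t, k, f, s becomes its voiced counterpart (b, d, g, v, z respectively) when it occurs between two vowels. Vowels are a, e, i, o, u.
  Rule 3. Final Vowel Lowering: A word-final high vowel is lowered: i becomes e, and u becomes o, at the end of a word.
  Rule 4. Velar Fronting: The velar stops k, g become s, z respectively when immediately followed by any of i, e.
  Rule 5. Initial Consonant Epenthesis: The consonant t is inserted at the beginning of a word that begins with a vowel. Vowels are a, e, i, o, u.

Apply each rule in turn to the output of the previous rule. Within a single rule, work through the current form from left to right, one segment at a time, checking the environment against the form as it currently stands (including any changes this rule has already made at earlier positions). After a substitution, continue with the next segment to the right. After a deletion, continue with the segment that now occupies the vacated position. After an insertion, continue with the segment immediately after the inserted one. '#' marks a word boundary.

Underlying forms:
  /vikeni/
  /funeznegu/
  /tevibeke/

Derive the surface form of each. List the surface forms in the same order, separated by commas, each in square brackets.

/vikeni/:
  Rule 1 Nasal Place Assimilation: no change — [vikeni]
  Rule 2 Voicing Between Vowels: [vikeni] → [vigeni]
  Rule 3 Final Vowel Lowering: [vigeni] → [vigene]
  Rule 4 Velar Fronting: [vigene] → [vizene]
  Rule 5 Initial Consonant Epenthesis: no change — [vizene]
/funeznegu/:
  Rule 1 Nasal Place Assimilation: no change — [funeznegu]
  Rule 2 Voicing Between Vowels: no change — [funeznegu]
  Rule 3 Final Vowel Lowering: [funeznegu] → [funeznego]
  Rule 4 Velar Fronting: no change — [funeznego]
  Rule 5 Initial Consonant Epenthesis: no change — [funeznego]
/tevibeke/:
  Rule 1 Nasal Place Assimilation: no change — [tevibeke]
  Rule 2 Voicing Between Vowels: [tevibeke] → [tevibege]
  Rule 3 Final Vowel Lowering: no change — [tevibege]
  Rule 4 Velar Fronting: [tevibege] → [tevibeze]
  Rule 5 Initial Consonant Epenthesis: no change — [tevibeze]

[vizene], [funeznego], [tevibeze]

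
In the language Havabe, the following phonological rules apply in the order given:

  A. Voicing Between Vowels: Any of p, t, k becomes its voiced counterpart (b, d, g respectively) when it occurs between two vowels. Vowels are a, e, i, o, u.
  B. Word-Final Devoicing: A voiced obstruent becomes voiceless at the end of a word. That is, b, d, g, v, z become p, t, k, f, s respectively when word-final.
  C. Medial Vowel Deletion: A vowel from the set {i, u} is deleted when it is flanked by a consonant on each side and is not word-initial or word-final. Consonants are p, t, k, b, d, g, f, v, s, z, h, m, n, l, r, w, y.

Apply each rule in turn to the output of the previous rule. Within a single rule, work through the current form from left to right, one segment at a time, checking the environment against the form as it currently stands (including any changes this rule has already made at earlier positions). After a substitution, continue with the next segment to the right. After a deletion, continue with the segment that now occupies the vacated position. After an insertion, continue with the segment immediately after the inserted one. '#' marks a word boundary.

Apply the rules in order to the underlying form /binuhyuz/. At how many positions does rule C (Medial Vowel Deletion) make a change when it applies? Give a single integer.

3

A Voicing Between Vowels: no change — [binuhyuz]
B Word-Final Devoicing: [binuhyuz] → [binuhyus]
C Medial Vowel Deletion: [binuhyus] → [bnhys]
Rule C changed 3 position(s).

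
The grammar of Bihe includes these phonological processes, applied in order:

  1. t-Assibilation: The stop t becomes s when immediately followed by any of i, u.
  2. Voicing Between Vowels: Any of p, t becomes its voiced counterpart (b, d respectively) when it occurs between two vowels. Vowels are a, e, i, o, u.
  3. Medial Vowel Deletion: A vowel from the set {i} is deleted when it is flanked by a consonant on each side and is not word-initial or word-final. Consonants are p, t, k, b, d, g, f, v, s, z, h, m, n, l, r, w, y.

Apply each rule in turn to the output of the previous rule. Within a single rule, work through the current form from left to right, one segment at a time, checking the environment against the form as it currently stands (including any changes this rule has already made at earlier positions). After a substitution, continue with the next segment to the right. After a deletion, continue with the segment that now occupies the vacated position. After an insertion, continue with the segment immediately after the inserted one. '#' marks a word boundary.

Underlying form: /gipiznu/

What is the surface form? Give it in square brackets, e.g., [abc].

[gbznu]

1 t-Assibilation: no change — [gipiznu]
2 Voicing Between Vowels: [gipiznu] → [gibiznu]
3 Medial Vowel Deletion: [gibiznu] → [gbznu]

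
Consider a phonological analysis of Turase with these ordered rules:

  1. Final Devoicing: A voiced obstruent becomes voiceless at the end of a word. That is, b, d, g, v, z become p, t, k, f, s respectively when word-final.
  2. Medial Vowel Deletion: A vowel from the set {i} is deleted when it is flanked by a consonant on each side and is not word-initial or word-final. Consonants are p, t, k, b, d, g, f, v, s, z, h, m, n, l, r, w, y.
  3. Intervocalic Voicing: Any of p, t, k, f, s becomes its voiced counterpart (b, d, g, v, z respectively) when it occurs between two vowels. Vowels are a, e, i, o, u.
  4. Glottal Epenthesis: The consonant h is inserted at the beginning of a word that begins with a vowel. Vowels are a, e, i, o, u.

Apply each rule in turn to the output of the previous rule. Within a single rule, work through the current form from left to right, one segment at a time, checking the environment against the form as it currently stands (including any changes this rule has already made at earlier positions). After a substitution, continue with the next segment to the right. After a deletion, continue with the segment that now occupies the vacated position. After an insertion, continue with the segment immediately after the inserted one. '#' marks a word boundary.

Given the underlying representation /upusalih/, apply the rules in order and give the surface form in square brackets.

1 Final Devoicing: no change — [upusalih]
2 Medial Vowel Deletion: [upusalih] → [upusalh]
3 Intervocalic Voicing: [upusalh] → [ubuzalh]
4 Glottal Epenthesis: [ubuzalh] → [hubuzalh]

[hubuzalh]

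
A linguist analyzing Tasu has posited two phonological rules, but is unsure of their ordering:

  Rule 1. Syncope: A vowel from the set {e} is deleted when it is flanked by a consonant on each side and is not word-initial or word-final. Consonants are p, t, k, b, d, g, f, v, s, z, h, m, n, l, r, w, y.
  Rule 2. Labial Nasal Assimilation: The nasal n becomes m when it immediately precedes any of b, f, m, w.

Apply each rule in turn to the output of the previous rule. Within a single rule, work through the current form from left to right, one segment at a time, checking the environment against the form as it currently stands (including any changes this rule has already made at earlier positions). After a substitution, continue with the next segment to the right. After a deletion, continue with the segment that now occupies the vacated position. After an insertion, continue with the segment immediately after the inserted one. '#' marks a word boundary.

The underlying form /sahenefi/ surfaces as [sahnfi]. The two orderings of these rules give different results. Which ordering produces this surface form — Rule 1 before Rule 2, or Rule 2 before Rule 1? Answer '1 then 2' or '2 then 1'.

2 then 1

Order 1 then 2:
  1 Syncope: [sahenefi] → [sahnfi]
  2 Labial Nasal Assimilation: [sahnfi] → [sahmfi]
  result: [sahmfi]
Order 2 then 1:
  2 Labial Nasal Assimilation: no change — [sahenefi]
  1 Syncope: [sahenefi] → [sahnfi]
  result: [sahnfi]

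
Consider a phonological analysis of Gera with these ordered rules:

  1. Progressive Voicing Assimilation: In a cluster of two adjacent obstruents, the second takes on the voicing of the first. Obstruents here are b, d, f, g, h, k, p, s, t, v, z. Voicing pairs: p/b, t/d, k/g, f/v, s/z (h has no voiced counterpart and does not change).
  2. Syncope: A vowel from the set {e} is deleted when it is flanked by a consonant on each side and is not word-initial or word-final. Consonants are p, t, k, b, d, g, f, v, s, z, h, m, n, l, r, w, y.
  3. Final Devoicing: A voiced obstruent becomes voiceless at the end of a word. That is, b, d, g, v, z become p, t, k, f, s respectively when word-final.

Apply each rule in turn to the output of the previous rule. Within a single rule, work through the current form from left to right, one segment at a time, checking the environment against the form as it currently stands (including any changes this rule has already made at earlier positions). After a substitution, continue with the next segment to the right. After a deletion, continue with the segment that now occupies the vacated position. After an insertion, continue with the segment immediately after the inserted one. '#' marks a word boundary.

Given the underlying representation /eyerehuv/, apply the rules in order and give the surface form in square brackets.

1 Progressive Voicing Assimilation: no change — [eyerehuv]
2 Syncope: [eyerehuv] → [eyrhuv]
3 Final Devoicing: [eyrhuv] → [eyrhuf]

[eyrhuf]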